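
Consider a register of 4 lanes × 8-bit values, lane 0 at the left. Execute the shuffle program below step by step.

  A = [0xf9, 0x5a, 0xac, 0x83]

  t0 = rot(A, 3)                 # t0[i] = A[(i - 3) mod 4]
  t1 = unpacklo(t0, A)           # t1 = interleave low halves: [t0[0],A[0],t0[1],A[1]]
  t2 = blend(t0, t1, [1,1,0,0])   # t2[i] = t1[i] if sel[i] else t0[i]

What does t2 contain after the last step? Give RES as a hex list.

RES = [ 0x5a  0xf9  0x83  0xf9 ]

t0 = [0x5a, 0xac, 0x83, 0xf9]
t1 = [0x5a, 0xf9, 0xac, 0x5a]
t2 = [0x5a, 0xf9, 0x83, 0xf9]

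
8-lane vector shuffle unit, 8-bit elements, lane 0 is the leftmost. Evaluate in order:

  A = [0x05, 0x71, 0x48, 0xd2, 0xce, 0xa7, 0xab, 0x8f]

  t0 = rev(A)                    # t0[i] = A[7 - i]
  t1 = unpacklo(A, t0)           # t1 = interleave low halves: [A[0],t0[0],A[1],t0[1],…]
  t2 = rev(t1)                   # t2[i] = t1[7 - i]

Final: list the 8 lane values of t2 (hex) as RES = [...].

  t0: 8f ab a7 ce d2 48 71 05
  t1: 05 8f 71 ab 48 a7 d2 ce
  t2: ce d2 a7 48 ab 71 8f 05

RES = [ 0xce  0xd2  0xa7  0x48  0xab  0x71  0x8f  0x05 ]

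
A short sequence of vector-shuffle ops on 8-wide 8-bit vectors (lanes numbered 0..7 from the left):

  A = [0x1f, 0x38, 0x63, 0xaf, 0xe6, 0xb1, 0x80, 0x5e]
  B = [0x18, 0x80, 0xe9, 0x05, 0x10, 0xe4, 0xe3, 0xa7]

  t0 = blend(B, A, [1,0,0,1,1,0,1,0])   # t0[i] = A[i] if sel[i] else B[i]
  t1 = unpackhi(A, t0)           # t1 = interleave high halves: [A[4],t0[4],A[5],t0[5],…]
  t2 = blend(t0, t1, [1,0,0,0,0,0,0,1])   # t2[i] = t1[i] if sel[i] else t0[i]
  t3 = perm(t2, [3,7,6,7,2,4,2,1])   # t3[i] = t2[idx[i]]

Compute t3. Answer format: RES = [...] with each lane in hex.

→ t0 |1f|80|e9|af|e6|e4|80|a7|
→ t1 |e6|e6|b1|e4|80|80|5e|a7|
→ t2 |e6|80|e9|af|e6|e4|80|a7|
→ t3 |af|a7|80|a7|e9|e6|e9|80|

RES = [0xaf, 0xa7, 0x80, 0xa7, 0xe9, 0xe6, 0xe9, 0x80]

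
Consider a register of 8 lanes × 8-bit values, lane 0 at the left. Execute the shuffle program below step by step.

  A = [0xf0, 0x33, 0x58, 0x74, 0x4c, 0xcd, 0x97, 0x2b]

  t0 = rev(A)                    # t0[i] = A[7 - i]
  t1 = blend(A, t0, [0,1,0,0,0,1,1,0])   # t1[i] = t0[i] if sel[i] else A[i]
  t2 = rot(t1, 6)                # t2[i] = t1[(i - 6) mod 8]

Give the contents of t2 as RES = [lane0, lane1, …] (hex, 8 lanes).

RES = [ 0x58  0x74  0x4c  0x58  0x33  0x2b  0xf0  0x97 ]

  t0: 2b 97 cd 4c 74 58 33 f0
  t1: f0 97 58 74 4c 58 33 2b
  t2: 58 74 4c 58 33 2b f0 97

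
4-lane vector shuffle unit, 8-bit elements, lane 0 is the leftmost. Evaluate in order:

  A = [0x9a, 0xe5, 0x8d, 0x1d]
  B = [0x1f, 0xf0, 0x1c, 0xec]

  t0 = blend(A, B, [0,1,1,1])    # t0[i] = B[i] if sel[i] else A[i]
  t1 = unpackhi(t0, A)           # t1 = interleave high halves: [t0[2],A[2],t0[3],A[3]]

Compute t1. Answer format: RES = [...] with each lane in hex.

RES = [0x1c, 0x8d, 0xec, 0x1d]

t0 = [0x9a, 0xf0, 0x1c, 0xec]
t1 = [0x1c, 0x8d, 0xec, 0x1d]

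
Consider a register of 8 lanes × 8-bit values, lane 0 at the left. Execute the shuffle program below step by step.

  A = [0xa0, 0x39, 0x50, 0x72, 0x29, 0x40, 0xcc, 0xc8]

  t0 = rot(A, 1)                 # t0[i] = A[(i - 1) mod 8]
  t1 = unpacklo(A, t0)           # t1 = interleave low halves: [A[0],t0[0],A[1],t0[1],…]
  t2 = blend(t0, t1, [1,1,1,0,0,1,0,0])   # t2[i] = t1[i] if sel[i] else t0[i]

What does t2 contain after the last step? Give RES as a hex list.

t0 = [0xc8, 0xa0, 0x39, 0x50, 0x72, 0x29, 0x40, 0xcc]
t1 = [0xa0, 0xc8, 0x39, 0xa0, 0x50, 0x39, 0x72, 0x50]
t2 = [0xa0, 0xc8, 0x39, 0x50, 0x72, 0x39, 0x40, 0xcc]

RES = [ 0xa0  0xc8  0x39  0x50  0x72  0x39  0x40  0xcc ]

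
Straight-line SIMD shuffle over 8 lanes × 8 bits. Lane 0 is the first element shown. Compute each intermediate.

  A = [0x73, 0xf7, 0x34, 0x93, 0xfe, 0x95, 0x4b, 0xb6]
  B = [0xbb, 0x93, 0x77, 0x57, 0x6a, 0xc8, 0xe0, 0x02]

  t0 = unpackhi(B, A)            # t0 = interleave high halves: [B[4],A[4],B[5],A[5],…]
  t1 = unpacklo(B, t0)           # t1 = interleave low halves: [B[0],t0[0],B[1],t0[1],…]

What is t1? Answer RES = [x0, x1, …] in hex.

RES = [0xbb, 0x6a, 0x93, 0xfe, 0x77, 0xc8, 0x57, 0x95]

t0 = [0x6a, 0xfe, 0xc8, 0x95, 0xe0, 0x4b, 0x02, 0xb6]
t1 = [0xbb, 0x6a, 0x93, 0xfe, 0x77, 0xc8, 0x57, 0x95]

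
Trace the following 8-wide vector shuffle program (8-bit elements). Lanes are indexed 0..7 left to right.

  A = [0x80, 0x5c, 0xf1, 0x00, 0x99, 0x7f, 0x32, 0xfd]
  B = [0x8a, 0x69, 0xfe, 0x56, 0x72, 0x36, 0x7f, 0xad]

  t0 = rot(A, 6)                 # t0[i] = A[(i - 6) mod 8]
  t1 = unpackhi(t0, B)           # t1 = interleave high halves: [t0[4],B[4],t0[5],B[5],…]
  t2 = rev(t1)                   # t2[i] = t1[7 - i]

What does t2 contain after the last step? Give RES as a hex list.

RES = [ 0xad  0x5c  0x7f  0x80  0x36  0xfd  0x72  0x32 ]

→ t0 |f1|00|99|7f|32|fd|80|5c|
→ t1 |32|72|fd|36|80|7f|5c|ad|
→ t2 |ad|5c|7f|80|36|fd|72|32|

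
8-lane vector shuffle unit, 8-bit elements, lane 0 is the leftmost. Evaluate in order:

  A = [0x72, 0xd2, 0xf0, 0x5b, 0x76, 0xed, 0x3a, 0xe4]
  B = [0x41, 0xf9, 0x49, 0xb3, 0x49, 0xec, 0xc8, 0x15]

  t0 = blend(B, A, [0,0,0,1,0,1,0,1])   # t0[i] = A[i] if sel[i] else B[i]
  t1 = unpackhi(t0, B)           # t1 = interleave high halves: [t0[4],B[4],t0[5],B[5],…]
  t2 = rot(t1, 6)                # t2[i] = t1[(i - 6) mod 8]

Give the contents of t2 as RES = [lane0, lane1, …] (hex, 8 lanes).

RES = [0xed, 0xec, 0xc8, 0xc8, 0xe4, 0x15, 0x49, 0x49]

→ t0 |41|f9|49|5b|49|ed|c8|e4|
→ t1 |49|49|ed|ec|c8|c8|e4|15|
→ t2 |ed|ec|c8|c8|e4|15|49|49|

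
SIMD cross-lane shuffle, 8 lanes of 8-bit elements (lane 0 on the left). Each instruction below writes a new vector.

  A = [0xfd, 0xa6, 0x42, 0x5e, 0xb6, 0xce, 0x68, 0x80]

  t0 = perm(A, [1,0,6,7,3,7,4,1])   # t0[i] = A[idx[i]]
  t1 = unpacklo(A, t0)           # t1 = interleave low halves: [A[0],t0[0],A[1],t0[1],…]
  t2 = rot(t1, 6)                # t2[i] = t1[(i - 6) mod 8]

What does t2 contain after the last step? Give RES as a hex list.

RES = [0xa6, 0xfd, 0x42, 0x68, 0x5e, 0x80, 0xfd, 0xa6]

→ t0 |a6|fd|68|80|5e|80|b6|a6|
→ t1 |fd|a6|a6|fd|42|68|5e|80|
→ t2 |a6|fd|42|68|5e|80|fd|a6|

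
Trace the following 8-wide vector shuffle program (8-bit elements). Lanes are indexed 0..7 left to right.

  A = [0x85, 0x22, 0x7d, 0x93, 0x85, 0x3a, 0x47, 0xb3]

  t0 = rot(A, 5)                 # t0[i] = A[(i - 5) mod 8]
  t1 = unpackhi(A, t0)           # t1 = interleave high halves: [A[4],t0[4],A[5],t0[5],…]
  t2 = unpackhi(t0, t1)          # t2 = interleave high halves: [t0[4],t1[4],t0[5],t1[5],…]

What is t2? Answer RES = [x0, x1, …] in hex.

RES = [0xb3, 0x47, 0x85, 0x22, 0x22, 0xb3, 0x7d, 0x7d]

t0 = [0x93, 0x85, 0x3a, 0x47, 0xb3, 0x85, 0x22, 0x7d]
t1 = [0x85, 0xb3, 0x3a, 0x85, 0x47, 0x22, 0xb3, 0x7d]
t2 = [0xb3, 0x47, 0x85, 0x22, 0x22, 0xb3, 0x7d, 0x7d]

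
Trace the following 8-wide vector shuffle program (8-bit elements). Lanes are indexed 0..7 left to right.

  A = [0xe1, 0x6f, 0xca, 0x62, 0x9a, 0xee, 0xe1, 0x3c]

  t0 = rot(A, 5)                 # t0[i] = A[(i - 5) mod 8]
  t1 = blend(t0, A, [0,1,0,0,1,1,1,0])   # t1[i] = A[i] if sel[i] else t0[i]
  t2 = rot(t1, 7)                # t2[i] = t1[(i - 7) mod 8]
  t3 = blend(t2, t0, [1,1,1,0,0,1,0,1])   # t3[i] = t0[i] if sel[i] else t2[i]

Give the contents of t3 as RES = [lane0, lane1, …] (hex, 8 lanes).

→ t0 |62|9a|ee|e1|3c|e1|6f|ca|
→ t1 |62|6f|ee|e1|9a|ee|e1|ca|
→ t2 |6f|ee|e1|9a|ee|e1|ca|62|
→ t3 |62|9a|ee|9a|ee|e1|ca|ca|

RES = [ 0x62  0x9a  0xee  0x9a  0xee  0xe1  0xca  0xca ]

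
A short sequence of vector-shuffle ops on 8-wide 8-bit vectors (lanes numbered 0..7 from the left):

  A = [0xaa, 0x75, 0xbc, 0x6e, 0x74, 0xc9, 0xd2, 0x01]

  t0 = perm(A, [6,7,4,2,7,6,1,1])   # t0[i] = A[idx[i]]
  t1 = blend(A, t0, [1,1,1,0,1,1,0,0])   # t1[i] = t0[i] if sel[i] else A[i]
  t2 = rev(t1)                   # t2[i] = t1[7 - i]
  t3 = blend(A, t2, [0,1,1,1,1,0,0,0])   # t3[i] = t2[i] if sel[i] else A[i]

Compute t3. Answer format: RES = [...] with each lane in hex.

RES = [ 0xaa  0xd2  0xd2  0x01  0x6e  0xc9  0xd2  0x01 ]

t0 = [0xd2, 0x01, 0x74, 0xbc, 0x01, 0xd2, 0x75, 0x75]
t1 = [0xd2, 0x01, 0x74, 0x6e, 0x01, 0xd2, 0xd2, 0x01]
t2 = [0x01, 0xd2, 0xd2, 0x01, 0x6e, 0x74, 0x01, 0xd2]
t3 = [0xaa, 0xd2, 0xd2, 0x01, 0x6e, 0xc9, 0xd2, 0x01]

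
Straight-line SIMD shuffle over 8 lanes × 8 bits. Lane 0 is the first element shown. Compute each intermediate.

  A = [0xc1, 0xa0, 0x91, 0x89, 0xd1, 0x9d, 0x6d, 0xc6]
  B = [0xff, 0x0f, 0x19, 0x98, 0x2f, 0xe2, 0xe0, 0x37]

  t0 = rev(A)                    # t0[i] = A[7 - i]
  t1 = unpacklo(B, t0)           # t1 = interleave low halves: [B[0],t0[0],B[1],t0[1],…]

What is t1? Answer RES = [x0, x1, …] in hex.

RES = [ 0xff  0xc6  0x0f  0x6d  0x19  0x9d  0x98  0xd1 ]

  t0: c6 6d 9d d1 89 91 a0 c1
  t1: ff c6 0f 6d 19 9d 98 d1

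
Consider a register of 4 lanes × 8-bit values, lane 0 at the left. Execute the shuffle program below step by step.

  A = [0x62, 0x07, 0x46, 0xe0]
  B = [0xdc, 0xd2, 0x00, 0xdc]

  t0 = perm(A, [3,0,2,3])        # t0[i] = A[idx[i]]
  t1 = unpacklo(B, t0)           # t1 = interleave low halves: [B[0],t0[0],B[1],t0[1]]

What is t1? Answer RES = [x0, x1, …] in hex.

→ t0 |e0|62|46|e0|
→ t1 |dc|e0|d2|62|

RES = [ 0xdc  0xe0  0xd2  0x62 ]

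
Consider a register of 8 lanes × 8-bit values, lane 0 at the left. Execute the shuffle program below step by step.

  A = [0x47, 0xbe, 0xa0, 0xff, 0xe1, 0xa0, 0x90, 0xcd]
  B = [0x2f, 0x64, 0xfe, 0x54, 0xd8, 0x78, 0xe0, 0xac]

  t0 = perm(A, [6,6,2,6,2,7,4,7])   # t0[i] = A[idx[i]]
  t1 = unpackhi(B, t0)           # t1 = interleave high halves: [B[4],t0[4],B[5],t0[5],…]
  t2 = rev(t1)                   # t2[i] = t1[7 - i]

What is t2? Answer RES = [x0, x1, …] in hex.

  t0: 90 90 a0 90 a0 cd e1 cd
  t1: d8 a0 78 cd e0 e1 ac cd
  t2: cd ac e1 e0 cd 78 a0 d8

RES = [0xcd, 0xac, 0xe1, 0xe0, 0xcd, 0x78, 0xa0, 0xd8]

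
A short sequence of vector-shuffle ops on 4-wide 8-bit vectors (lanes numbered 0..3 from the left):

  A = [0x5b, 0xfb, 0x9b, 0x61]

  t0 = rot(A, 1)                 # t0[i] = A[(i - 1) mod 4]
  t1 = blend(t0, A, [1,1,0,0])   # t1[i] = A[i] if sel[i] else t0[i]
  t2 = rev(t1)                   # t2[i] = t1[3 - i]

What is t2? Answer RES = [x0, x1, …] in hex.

RES = [ 0x9b  0xfb  0xfb  0x5b ]

→ t0 |61|5b|fb|9b|
→ t1 |5b|fb|fb|9b|
→ t2 |9b|fb|fb|5b|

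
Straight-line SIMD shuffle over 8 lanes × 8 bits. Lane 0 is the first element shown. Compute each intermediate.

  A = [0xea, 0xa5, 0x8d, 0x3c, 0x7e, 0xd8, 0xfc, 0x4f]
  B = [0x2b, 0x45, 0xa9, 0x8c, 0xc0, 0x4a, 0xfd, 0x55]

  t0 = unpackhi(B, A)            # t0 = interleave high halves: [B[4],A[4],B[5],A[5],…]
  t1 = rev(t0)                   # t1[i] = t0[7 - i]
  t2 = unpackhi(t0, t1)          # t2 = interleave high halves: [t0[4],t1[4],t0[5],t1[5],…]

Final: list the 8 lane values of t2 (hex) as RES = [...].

RES = [ 0xfd  0xd8  0xfc  0x4a  0x55  0x7e  0x4f  0xc0 ]

  t0: c0 7e 4a d8 fd fc 55 4f
  t1: 4f 55 fc fd d8 4a 7e c0
  t2: fd d8 fc 4a 55 7e 4f c0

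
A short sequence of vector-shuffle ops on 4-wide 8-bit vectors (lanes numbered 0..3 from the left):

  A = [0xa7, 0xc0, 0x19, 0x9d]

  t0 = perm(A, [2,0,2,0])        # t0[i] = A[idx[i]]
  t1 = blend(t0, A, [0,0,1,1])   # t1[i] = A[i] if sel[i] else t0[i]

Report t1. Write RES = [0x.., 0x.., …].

→ t0 |19|a7|19|a7|
→ t1 |19|a7|19|9d|

RES = [ 0x19  0xa7  0x19  0x9d ]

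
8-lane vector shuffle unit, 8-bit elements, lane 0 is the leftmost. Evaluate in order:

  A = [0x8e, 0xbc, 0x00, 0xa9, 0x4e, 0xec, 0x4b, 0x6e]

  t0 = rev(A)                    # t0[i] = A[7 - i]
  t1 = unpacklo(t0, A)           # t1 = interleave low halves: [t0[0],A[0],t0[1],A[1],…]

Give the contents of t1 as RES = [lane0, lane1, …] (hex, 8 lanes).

  t0: 6e 4b ec 4e a9 00 bc 8e
  t1: 6e 8e 4b bc ec 00 4e a9

RES = [0x6e, 0x8e, 0x4b, 0xbc, 0xec, 0x00, 0x4e, 0xa9]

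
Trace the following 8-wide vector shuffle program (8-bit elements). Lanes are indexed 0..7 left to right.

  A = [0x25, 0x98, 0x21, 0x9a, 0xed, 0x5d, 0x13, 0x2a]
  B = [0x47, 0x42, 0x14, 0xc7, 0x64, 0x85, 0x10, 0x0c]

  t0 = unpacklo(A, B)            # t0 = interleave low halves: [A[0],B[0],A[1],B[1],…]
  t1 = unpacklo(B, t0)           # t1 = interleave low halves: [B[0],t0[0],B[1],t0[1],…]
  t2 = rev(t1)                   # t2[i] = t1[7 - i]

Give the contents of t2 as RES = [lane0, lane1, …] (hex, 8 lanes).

→ t0 |25|47|98|42|21|14|9a|c7|
→ t1 |47|25|42|47|14|98|c7|42|
→ t2 |42|c7|98|14|47|42|25|47|

RES = [0x42, 0xc7, 0x98, 0x14, 0x47, 0x42, 0x25, 0x47]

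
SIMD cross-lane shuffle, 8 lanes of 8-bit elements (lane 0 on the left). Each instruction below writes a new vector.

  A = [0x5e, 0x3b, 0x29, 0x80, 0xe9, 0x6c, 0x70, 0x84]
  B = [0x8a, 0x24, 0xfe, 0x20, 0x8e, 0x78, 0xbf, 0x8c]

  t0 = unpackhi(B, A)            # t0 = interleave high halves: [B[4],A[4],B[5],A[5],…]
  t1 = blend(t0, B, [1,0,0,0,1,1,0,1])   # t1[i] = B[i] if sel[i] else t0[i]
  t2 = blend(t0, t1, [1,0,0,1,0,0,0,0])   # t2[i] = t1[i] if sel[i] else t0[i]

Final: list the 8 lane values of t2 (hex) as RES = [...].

RES = [ 0x8a  0xe9  0x78  0x6c  0xbf  0x70  0x8c  0x84 ]

t0 = [0x8e, 0xe9, 0x78, 0x6c, 0xbf, 0x70, 0x8c, 0x84]
t1 = [0x8a, 0xe9, 0x78, 0x6c, 0x8e, 0x78, 0x8c, 0x8c]
t2 = [0x8a, 0xe9, 0x78, 0x6c, 0xbf, 0x70, 0x8c, 0x84]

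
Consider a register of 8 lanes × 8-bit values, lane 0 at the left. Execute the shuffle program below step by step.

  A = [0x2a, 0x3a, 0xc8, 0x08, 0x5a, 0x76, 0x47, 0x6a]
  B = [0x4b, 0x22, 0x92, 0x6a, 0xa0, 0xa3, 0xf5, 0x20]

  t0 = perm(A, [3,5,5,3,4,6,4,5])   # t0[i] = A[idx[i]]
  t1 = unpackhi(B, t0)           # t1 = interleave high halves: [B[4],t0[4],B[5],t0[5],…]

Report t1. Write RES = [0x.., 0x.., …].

→ t0 |08|76|76|08|5a|47|5a|76|
→ t1 |a0|5a|a3|47|f5|5a|20|76|

RES = [ 0xa0  0x5a  0xa3  0x47  0xf5  0x5a  0x20  0x76 ]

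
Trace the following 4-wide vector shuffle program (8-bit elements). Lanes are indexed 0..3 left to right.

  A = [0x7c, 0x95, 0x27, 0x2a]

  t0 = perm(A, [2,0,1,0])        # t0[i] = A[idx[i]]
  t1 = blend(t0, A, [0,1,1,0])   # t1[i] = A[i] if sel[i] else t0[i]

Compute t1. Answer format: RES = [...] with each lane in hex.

→ t0 |27|7c|95|7c|
→ t1 |27|95|27|7c|

RES = [ 0x27  0x95  0x27  0x7c ]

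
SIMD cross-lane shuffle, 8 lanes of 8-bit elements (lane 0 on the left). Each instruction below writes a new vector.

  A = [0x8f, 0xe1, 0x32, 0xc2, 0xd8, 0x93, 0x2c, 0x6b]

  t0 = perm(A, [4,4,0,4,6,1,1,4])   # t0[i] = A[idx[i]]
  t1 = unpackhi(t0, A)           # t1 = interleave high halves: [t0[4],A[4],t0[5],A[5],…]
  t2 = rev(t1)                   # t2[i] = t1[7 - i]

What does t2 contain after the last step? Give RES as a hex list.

RES = [0x6b, 0xd8, 0x2c, 0xe1, 0x93, 0xe1, 0xd8, 0x2c]

t0 = [0xd8, 0xd8, 0x8f, 0xd8, 0x2c, 0xe1, 0xe1, 0xd8]
t1 = [0x2c, 0xd8, 0xe1, 0x93, 0xe1, 0x2c, 0xd8, 0x6b]
t2 = [0x6b, 0xd8, 0x2c, 0xe1, 0x93, 0xe1, 0xd8, 0x2c]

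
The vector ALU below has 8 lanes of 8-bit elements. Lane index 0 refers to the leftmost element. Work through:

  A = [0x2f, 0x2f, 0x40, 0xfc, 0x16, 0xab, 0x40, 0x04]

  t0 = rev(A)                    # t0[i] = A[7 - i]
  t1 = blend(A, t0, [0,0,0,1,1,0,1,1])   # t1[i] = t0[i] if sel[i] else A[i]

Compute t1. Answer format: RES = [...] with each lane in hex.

→ t0 |04|40|ab|16|fc|40|2f|2f|
→ t1 |2f|2f|40|16|fc|ab|2f|2f|

RES = [ 0x2f  0x2f  0x40  0x16  0xfc  0xab  0x2f  0x2f ]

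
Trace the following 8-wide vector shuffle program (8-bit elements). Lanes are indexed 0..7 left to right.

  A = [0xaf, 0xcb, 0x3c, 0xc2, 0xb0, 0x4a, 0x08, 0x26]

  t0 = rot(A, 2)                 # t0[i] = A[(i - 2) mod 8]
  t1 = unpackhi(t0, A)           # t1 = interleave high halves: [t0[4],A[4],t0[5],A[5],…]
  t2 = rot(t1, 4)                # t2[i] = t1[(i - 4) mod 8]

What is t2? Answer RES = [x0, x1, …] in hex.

t0 = [0x08, 0x26, 0xaf, 0xcb, 0x3c, 0xc2, 0xb0, 0x4a]
t1 = [0x3c, 0xb0, 0xc2, 0x4a, 0xb0, 0x08, 0x4a, 0x26]
t2 = [0xb0, 0x08, 0x4a, 0x26, 0x3c, 0xb0, 0xc2, 0x4a]

RES = [ 0xb0  0x08  0x4a  0x26  0x3c  0xb0  0xc2  0x4a ]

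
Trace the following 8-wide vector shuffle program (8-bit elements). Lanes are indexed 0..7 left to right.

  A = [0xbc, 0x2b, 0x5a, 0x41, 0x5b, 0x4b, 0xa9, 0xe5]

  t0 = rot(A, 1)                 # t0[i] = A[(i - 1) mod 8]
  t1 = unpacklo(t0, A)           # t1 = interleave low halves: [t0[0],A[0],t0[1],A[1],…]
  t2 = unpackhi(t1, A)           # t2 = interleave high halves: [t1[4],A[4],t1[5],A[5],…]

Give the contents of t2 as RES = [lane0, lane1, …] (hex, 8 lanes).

t0 = [0xe5, 0xbc, 0x2b, 0x5a, 0x41, 0x5b, 0x4b, 0xa9]
t1 = [0xe5, 0xbc, 0xbc, 0x2b, 0x2b, 0x5a, 0x5a, 0x41]
t2 = [0x2b, 0x5b, 0x5a, 0x4b, 0x5a, 0xa9, 0x41, 0xe5]

RES = [0x2b, 0x5b, 0x5a, 0x4b, 0x5a, 0xa9, 0x41, 0xe5]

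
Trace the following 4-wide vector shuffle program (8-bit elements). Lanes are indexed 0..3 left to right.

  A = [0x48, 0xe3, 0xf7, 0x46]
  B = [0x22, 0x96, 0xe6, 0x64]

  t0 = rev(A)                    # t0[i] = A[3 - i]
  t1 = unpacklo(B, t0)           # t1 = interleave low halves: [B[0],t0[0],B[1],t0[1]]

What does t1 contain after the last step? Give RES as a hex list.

  t0: 46 f7 e3 48
  t1: 22 46 96 f7

RES = [ 0x22  0x46  0x96  0xf7 ]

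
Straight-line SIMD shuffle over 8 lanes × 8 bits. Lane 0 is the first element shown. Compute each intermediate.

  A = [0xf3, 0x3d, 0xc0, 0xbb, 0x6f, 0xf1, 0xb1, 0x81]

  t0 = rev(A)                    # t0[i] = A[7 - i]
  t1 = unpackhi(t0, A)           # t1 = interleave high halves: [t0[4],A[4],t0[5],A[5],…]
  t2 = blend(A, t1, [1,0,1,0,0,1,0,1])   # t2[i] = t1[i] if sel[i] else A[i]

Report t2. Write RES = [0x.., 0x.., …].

RES = [ 0xbb  0x3d  0xc0  0xbb  0x6f  0xb1  0xb1  0x81 ]

  t0: 81 b1 f1 6f bb c0 3d f3
  t1: bb 6f c0 f1 3d b1 f3 81
  t2: bb 3d c0 bb 6f b1 b1 81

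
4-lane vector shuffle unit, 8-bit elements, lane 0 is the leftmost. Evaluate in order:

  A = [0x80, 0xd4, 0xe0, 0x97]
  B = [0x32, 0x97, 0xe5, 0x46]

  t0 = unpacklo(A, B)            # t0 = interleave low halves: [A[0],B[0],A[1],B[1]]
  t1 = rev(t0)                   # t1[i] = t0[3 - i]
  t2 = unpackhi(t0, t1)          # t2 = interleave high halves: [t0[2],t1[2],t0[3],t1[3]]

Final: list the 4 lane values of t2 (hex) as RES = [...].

RES = [0xd4, 0x32, 0x97, 0x80]

  t0: 80 32 d4 97
  t1: 97 d4 32 80
  t2: d4 32 97 80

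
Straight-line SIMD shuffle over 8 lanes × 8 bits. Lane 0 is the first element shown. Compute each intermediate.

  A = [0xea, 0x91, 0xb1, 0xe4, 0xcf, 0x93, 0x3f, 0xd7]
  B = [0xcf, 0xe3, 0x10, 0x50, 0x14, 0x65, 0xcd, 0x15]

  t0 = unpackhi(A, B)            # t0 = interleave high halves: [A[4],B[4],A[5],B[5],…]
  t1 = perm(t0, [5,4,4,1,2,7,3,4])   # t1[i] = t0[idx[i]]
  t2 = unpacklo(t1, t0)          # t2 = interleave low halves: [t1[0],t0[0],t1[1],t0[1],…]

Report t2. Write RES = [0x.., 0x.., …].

t0 = [0xcf, 0x14, 0x93, 0x65, 0x3f, 0xcd, 0xd7, 0x15]
t1 = [0xcd, 0x3f, 0x3f, 0x14, 0x93, 0x15, 0x65, 0x3f]
t2 = [0xcd, 0xcf, 0x3f, 0x14, 0x3f, 0x93, 0x14, 0x65]

RES = [ 0xcd  0xcf  0x3f  0x14  0x3f  0x93  0x14  0x65 ]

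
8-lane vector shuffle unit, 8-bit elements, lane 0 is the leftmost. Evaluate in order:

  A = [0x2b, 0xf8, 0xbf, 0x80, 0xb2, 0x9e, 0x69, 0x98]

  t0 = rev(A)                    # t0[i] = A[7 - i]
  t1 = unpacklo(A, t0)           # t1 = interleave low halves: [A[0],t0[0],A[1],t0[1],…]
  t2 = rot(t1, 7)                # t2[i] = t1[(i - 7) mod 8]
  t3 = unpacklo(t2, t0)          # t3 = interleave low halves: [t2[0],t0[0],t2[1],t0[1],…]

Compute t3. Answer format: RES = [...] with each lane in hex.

RES = [ 0x98  0x98  0xf8  0x69  0x69  0x9e  0xbf  0xb2 ]

  t0: 98 69 9e b2 80 bf f8 2b
  t1: 2b 98 f8 69 bf 9e 80 b2
  t2: 98 f8 69 bf 9e 80 b2 2b
  t3: 98 98 f8 69 69 9e bf b2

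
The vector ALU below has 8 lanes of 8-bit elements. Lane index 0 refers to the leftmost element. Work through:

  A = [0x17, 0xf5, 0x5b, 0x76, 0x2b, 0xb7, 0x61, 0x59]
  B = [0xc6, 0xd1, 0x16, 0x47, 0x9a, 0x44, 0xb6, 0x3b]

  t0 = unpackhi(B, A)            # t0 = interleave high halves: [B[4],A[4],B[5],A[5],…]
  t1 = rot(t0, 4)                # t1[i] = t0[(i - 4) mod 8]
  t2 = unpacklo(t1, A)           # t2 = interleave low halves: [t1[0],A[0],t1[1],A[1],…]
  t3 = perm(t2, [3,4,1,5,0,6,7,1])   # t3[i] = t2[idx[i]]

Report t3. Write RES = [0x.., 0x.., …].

RES = [ 0xf5  0x3b  0x17  0x5b  0xb6  0x59  0x76  0x17 ]

  t0: 9a 2b 44 b7 b6 61 3b 59
  t1: b6 61 3b 59 9a 2b 44 b7
  t2: b6 17 61 f5 3b 5b 59 76
  t3: f5 3b 17 5b b6 59 76 17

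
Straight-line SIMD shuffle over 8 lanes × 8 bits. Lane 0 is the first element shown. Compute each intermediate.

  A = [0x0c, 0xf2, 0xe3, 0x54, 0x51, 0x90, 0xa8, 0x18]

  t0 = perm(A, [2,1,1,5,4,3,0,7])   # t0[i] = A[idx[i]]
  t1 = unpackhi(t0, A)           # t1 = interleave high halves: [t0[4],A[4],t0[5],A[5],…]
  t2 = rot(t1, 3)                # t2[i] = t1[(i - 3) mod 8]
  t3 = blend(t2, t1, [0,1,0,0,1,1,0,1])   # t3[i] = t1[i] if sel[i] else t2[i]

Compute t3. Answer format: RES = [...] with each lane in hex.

t0 = [0xe3, 0xf2, 0xf2, 0x90, 0x51, 0x54, 0x0c, 0x18]
t1 = [0x51, 0x51, 0x54, 0x90, 0x0c, 0xa8, 0x18, 0x18]
t2 = [0xa8, 0x18, 0x18, 0x51, 0x51, 0x54, 0x90, 0x0c]
t3 = [0xa8, 0x51, 0x18, 0x51, 0x0c, 0xa8, 0x90, 0x18]

RES = [0xa8, 0x51, 0x18, 0x51, 0x0c, 0xa8, 0x90, 0x18]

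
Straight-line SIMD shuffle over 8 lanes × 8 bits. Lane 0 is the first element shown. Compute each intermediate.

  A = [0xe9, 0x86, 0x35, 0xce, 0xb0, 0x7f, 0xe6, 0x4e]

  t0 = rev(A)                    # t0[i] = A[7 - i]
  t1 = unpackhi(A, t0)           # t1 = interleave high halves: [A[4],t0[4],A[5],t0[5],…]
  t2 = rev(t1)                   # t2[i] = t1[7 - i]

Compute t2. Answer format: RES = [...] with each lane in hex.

RES = [0xe9, 0x4e, 0x86, 0xe6, 0x35, 0x7f, 0xce, 0xb0]

t0 = [0x4e, 0xe6, 0x7f, 0xb0, 0xce, 0x35, 0x86, 0xe9]
t1 = [0xb0, 0xce, 0x7f, 0x35, 0xe6, 0x86, 0x4e, 0xe9]
t2 = [0xe9, 0x4e, 0x86, 0xe6, 0x35, 0x7f, 0xce, 0xb0]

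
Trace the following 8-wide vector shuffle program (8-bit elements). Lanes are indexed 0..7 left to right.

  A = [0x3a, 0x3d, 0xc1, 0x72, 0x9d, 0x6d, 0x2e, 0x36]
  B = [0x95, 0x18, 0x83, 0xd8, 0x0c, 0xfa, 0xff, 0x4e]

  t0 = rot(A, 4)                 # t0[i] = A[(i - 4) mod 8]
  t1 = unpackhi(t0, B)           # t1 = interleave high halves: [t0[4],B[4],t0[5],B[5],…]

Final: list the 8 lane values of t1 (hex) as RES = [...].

RES = [ 0x3a  0x0c  0x3d  0xfa  0xc1  0xff  0x72  0x4e ]

  t0: 9d 6d 2e 36 3a 3d c1 72
  t1: 3a 0c 3d fa c1 ff 72 4e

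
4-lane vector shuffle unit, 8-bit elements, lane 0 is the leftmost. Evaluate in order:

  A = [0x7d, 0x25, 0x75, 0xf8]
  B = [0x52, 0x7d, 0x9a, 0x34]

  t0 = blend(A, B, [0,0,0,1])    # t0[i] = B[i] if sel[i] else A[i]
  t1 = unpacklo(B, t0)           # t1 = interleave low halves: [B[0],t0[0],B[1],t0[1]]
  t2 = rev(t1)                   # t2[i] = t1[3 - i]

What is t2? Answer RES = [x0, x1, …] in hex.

t0 = [0x7d, 0x25, 0x75, 0x34]
t1 = [0x52, 0x7d, 0x7d, 0x25]
t2 = [0x25, 0x7d, 0x7d, 0x52]

RES = [ 0x25  0x7d  0x7d  0x52 ]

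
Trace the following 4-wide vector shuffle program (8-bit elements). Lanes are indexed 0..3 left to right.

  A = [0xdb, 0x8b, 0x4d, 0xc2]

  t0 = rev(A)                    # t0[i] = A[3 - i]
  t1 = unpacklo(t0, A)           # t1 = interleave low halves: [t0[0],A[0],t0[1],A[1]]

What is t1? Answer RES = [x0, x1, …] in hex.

RES = [ 0xc2  0xdb  0x4d  0x8b ]

→ t0 |c2|4d|8b|db|
→ t1 |c2|db|4d|8b|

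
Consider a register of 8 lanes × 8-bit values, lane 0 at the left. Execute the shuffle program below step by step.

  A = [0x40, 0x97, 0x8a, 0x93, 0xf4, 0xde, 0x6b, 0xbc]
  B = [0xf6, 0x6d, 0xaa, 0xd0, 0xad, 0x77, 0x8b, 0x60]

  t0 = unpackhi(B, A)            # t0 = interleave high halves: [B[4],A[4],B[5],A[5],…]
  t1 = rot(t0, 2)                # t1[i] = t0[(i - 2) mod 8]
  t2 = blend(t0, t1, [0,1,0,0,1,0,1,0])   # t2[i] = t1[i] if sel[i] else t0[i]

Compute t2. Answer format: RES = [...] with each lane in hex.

t0 = [0xad, 0xf4, 0x77, 0xde, 0x8b, 0x6b, 0x60, 0xbc]
t1 = [0x60, 0xbc, 0xad, 0xf4, 0x77, 0xde, 0x8b, 0x6b]
t2 = [0xad, 0xbc, 0x77, 0xde, 0x77, 0x6b, 0x8b, 0xbc]

RES = [ 0xad  0xbc  0x77  0xde  0x77  0x6b  0x8b  0xbc ]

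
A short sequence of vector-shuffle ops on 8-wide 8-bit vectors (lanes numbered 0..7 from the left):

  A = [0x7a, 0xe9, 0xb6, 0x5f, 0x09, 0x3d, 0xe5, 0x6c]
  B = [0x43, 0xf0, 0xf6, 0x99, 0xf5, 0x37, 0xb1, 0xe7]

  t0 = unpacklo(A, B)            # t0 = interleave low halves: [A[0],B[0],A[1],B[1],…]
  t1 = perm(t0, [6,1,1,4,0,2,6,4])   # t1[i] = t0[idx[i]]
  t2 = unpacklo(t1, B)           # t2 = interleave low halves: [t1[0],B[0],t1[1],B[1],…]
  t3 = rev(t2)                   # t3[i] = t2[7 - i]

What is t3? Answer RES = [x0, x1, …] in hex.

RES = [0x99, 0xb6, 0xf6, 0x43, 0xf0, 0x43, 0x43, 0x5f]

→ t0 |7a|43|e9|f0|b6|f6|5f|99|
→ t1 |5f|43|43|b6|7a|e9|5f|b6|
→ t2 |5f|43|43|f0|43|f6|b6|99|
→ t3 |99|b6|f6|43|f0|43|43|5f|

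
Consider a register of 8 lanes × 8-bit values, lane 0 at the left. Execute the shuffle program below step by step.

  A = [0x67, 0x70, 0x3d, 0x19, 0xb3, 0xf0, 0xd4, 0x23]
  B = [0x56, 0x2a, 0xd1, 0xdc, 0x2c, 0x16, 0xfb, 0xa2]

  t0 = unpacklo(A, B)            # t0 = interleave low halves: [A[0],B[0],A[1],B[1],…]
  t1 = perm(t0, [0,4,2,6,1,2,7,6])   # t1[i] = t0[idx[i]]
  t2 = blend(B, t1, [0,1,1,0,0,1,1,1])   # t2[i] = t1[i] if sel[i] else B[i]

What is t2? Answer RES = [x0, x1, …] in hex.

→ t0 |67|56|70|2a|3d|d1|19|dc|
→ t1 |67|3d|70|19|56|70|dc|19|
→ t2 |56|3d|70|dc|2c|70|dc|19|

RES = [0x56, 0x3d, 0x70, 0xdc, 0x2c, 0x70, 0xdc, 0x19]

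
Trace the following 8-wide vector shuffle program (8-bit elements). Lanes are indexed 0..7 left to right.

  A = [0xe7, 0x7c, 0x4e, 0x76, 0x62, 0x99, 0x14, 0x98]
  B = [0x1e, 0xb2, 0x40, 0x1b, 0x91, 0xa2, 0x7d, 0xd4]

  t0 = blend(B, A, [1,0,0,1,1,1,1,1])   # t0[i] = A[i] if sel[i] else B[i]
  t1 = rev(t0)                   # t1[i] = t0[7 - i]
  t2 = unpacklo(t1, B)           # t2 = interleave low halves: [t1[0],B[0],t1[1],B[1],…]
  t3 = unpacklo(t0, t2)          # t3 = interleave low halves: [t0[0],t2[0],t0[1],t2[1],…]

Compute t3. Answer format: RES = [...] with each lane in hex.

t0 = [0xe7, 0xb2, 0x40, 0x76, 0x62, 0x99, 0x14, 0x98]
t1 = [0x98, 0x14, 0x99, 0x62, 0x76, 0x40, 0xb2, 0xe7]
t2 = [0x98, 0x1e, 0x14, 0xb2, 0x99, 0x40, 0x62, 0x1b]
t3 = [0xe7, 0x98, 0xb2, 0x1e, 0x40, 0x14, 0x76, 0xb2]

RES = [ 0xe7  0x98  0xb2  0x1e  0x40  0x14  0x76  0xb2 ]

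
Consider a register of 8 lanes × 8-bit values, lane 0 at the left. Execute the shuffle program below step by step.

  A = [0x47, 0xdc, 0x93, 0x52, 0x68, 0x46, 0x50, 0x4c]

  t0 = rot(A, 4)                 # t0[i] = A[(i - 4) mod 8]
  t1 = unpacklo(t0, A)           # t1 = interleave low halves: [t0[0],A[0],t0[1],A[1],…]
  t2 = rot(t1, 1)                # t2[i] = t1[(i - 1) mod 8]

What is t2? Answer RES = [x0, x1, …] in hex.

RES = [ 0x52  0x68  0x47  0x46  0xdc  0x50  0x93  0x4c ]

  t0: 68 46 50 4c 47 dc 93 52
  t1: 68 47 46 dc 50 93 4c 52
  t2: 52 68 47 46 dc 50 93 4c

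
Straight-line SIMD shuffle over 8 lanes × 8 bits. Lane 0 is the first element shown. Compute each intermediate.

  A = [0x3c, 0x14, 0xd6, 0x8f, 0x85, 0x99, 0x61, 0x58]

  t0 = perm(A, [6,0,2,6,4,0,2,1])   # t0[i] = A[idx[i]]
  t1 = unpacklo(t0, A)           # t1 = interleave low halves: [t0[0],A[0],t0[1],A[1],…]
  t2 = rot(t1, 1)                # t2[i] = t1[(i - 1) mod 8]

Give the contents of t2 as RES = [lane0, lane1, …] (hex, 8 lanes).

RES = [0x8f, 0x61, 0x3c, 0x3c, 0x14, 0xd6, 0xd6, 0x61]

  t0: 61 3c d6 61 85 3c d6 14
  t1: 61 3c 3c 14 d6 d6 61 8f
  t2: 8f 61 3c 3c 14 d6 d6 61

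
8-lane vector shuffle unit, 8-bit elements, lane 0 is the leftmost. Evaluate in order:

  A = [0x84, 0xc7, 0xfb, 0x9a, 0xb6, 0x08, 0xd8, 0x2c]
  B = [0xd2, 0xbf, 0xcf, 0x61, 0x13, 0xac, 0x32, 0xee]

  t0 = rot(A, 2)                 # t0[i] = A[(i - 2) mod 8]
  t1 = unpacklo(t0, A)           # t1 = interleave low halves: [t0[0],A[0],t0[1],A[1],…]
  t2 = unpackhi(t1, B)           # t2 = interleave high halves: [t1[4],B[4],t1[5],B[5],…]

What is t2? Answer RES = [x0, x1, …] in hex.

RES = [ 0x84  0x13  0xfb  0xac  0xc7  0x32  0x9a  0xee ]

  t0: d8 2c 84 c7 fb 9a b6 08
  t1: d8 84 2c c7 84 fb c7 9a
  t2: 84 13 fb ac c7 32 9a ee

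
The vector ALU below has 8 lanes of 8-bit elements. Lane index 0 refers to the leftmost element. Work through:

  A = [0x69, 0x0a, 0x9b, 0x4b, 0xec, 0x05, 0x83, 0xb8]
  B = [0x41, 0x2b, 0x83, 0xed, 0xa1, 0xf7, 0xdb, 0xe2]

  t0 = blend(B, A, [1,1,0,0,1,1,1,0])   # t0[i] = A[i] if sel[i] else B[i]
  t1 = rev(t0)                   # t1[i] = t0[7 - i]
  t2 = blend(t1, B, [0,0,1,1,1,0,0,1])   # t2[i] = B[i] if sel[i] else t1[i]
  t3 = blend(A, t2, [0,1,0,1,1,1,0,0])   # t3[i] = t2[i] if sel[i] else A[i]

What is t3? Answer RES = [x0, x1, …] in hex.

  t0: 69 0a 83 ed ec 05 83 e2
  t1: e2 83 05 ec ed 83 0a 69
  t2: e2 83 83 ed a1 83 0a e2
  t3: 69 83 9b ed a1 83 83 b8

RES = [0x69, 0x83, 0x9b, 0xed, 0xa1, 0x83, 0x83, 0xb8]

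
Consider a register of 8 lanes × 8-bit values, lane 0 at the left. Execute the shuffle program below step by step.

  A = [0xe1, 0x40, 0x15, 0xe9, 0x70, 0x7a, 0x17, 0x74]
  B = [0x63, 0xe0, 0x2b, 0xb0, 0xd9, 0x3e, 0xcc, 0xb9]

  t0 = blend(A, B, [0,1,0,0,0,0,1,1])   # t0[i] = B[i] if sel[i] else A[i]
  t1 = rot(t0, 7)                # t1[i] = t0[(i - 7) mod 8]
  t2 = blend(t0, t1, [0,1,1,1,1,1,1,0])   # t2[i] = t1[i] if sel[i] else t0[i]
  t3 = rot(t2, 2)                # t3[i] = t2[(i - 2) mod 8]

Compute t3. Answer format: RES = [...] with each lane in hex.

t0 = [0xe1, 0xe0, 0x15, 0xe9, 0x70, 0x7a, 0xcc, 0xb9]
t1 = [0xe0, 0x15, 0xe9, 0x70, 0x7a, 0xcc, 0xb9, 0xe1]
t2 = [0xe1, 0x15, 0xe9, 0x70, 0x7a, 0xcc, 0xb9, 0xb9]
t3 = [0xb9, 0xb9, 0xe1, 0x15, 0xe9, 0x70, 0x7a, 0xcc]

RES = [0xb9, 0xb9, 0xe1, 0x15, 0xe9, 0x70, 0x7a, 0xcc]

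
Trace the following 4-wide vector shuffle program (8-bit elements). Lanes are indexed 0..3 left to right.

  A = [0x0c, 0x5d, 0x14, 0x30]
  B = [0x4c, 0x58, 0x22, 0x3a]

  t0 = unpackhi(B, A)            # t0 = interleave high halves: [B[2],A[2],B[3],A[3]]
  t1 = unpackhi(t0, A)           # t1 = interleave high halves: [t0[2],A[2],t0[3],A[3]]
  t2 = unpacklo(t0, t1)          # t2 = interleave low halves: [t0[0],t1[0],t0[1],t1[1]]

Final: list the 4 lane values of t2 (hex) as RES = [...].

RES = [ 0x22  0x3a  0x14  0x14 ]

→ t0 |22|14|3a|30|
→ t1 |3a|14|30|30|
→ t2 |22|3a|14|14|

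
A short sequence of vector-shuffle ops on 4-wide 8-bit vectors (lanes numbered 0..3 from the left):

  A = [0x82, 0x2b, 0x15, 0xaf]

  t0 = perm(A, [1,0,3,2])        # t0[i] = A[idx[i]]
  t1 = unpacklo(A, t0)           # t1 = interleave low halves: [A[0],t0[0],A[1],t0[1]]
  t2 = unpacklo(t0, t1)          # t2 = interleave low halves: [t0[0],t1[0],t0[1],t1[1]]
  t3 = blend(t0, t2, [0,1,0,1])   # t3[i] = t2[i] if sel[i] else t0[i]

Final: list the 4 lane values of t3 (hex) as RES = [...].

  t0: 2b 82 af 15
  t1: 82 2b 2b 82
  t2: 2b 82 82 2b
  t3: 2b 82 af 2b

RES = [ 0x2b  0x82  0xaf  0x2b ]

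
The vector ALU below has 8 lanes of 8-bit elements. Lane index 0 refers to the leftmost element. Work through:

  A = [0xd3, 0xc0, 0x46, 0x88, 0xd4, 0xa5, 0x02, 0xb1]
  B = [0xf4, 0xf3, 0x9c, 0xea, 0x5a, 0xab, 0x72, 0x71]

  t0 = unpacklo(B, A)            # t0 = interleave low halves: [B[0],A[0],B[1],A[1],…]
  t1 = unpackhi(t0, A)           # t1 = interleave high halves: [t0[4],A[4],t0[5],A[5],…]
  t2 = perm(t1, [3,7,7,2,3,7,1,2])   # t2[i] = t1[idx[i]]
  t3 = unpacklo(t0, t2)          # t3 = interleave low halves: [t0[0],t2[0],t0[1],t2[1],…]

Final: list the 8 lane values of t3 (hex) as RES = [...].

  t0: f4 d3 f3 c0 9c 46 ea 88
  t1: 9c d4 46 a5 ea 02 88 b1
  t2: a5 b1 b1 46 a5 b1 d4 46
  t3: f4 a5 d3 b1 f3 b1 c0 46

RES = [ 0xf4  0xa5  0xd3  0xb1  0xf3  0xb1  0xc0  0x46 ]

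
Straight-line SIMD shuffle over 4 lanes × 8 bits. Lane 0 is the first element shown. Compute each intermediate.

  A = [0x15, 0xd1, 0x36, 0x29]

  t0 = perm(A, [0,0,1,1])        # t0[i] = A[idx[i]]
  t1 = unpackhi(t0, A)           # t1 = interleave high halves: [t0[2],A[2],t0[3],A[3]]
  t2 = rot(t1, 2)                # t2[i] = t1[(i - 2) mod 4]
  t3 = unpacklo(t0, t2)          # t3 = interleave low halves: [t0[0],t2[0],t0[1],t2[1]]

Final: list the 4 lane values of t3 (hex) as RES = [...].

RES = [ 0x15  0xd1  0x15  0x29 ]

t0 = [0x15, 0x15, 0xd1, 0xd1]
t1 = [0xd1, 0x36, 0xd1, 0x29]
t2 = [0xd1, 0x29, 0xd1, 0x36]
t3 = [0x15, 0xd1, 0x15, 0x29]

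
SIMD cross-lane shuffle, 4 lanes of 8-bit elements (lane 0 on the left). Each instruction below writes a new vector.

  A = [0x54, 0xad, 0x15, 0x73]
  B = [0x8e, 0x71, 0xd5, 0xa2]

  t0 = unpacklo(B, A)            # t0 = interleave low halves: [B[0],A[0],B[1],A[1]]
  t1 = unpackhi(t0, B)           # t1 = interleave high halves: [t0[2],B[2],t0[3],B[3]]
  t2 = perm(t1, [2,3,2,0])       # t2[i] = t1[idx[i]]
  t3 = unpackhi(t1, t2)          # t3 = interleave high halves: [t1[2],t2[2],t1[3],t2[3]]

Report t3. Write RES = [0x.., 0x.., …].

RES = [0xad, 0xad, 0xa2, 0x71]

  t0: 8e 54 71 ad
  t1: 71 d5 ad a2
  t2: ad a2 ad 71
  t3: ad ad a2 71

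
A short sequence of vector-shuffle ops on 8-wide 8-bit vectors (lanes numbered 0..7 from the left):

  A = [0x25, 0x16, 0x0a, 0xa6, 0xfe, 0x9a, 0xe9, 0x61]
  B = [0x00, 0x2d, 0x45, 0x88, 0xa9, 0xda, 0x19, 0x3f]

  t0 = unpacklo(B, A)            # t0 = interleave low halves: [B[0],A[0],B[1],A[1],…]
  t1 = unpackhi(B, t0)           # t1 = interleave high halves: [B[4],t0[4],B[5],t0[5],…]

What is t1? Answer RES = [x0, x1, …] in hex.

RES = [ 0xa9  0x45  0xda  0x0a  0x19  0x88  0x3f  0xa6 ]

t0 = [0x00, 0x25, 0x2d, 0x16, 0x45, 0x0a, 0x88, 0xa6]
t1 = [0xa9, 0x45, 0xda, 0x0a, 0x19, 0x88, 0x3f, 0xa6]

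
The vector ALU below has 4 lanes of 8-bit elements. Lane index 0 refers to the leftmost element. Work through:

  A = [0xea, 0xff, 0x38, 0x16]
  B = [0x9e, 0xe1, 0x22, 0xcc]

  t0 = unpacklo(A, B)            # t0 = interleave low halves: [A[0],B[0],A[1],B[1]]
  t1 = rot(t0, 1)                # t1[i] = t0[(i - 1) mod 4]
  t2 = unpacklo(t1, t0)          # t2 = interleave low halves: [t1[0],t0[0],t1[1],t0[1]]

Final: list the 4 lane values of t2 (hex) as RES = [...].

RES = [ 0xe1  0xea  0xea  0x9e ]

  t0: ea 9e ff e1
  t1: e1 ea 9e ff
  t2: e1 ea ea 9e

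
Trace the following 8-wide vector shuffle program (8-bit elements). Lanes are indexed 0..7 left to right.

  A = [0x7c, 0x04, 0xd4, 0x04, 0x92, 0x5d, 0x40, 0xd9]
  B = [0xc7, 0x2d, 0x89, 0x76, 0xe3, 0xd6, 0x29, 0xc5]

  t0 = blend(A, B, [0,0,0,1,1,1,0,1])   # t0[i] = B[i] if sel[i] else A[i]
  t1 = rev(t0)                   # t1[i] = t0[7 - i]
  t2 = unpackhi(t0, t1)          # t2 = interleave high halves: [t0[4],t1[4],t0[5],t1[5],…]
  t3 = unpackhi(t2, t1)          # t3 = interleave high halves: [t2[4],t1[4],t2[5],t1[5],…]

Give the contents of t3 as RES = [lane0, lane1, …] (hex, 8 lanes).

  t0: 7c 04 d4 76 e3 d6 40 c5
  t1: c5 40 d6 e3 76 d4 04 7c
  t2: e3 76 d6 d4 40 04 c5 7c
  t3: 40 76 04 d4 c5 04 7c 7c

RES = [ 0x40  0x76  0x04  0xd4  0xc5  0x04  0x7c  0x7c ]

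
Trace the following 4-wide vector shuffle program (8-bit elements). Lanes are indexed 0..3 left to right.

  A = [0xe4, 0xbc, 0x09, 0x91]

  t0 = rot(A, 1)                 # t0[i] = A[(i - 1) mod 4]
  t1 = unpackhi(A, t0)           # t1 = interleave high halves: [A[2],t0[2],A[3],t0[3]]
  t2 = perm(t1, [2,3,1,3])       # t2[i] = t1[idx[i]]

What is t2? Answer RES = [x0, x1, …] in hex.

→ t0 |91|e4|bc|09|
→ t1 |09|bc|91|09|
→ t2 |91|09|bc|09|

RES = [0x91, 0x09, 0xbc, 0x09]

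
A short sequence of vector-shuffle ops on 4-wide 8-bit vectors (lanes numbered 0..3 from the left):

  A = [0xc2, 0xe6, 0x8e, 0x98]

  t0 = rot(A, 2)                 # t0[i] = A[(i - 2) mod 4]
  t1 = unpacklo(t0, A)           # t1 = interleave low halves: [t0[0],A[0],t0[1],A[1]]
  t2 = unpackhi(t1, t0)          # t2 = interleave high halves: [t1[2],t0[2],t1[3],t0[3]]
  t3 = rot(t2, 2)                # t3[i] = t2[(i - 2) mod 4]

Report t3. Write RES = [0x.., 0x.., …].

RES = [ 0xe6  0xe6  0x98  0xc2 ]

→ t0 |8e|98|c2|e6|
→ t1 |8e|c2|98|e6|
→ t2 |98|c2|e6|e6|
→ t3 |e6|e6|98|c2|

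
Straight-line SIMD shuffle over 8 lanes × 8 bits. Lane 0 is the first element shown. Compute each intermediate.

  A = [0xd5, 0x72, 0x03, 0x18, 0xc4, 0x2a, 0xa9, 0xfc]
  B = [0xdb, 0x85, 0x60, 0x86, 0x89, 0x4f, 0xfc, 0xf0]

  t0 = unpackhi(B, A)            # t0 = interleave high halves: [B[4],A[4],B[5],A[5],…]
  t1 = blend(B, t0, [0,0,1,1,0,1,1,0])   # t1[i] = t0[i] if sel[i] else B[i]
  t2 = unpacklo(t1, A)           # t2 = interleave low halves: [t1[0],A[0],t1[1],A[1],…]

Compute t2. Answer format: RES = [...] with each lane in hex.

RES = [ 0xdb  0xd5  0x85  0x72  0x4f  0x03  0x2a  0x18 ]

→ t0 |89|c4|4f|2a|fc|a9|f0|fc|
→ t1 |db|85|4f|2a|89|a9|f0|f0|
→ t2 |db|d5|85|72|4f|03|2a|18|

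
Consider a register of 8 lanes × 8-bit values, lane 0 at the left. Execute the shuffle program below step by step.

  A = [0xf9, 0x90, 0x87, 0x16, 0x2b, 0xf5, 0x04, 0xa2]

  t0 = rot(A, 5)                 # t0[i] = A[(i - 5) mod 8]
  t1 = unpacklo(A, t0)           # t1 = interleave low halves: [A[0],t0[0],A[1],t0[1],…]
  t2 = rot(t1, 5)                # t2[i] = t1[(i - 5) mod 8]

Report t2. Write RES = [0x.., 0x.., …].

t0 = [0x16, 0x2b, 0xf5, 0x04, 0xa2, 0xf9, 0x90, 0x87]
t1 = [0xf9, 0x16, 0x90, 0x2b, 0x87, 0xf5, 0x16, 0x04]
t2 = [0x2b, 0x87, 0xf5, 0x16, 0x04, 0xf9, 0x16, 0x90]

RES = [ 0x2b  0x87  0xf5  0x16  0x04  0xf9  0x16  0x90 ]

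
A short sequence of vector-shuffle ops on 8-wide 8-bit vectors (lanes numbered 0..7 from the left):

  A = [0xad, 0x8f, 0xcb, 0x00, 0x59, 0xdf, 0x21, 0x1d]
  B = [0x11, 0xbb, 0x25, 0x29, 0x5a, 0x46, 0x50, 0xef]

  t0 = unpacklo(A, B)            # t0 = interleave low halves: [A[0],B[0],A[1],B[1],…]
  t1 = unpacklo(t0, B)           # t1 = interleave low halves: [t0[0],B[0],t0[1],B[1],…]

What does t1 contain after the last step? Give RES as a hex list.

t0 = [0xad, 0x11, 0x8f, 0xbb, 0xcb, 0x25, 0x00, 0x29]
t1 = [0xad, 0x11, 0x11, 0xbb, 0x8f, 0x25, 0xbb, 0x29]

RES = [ 0xad  0x11  0x11  0xbb  0x8f  0x25  0xbb  0x29 ]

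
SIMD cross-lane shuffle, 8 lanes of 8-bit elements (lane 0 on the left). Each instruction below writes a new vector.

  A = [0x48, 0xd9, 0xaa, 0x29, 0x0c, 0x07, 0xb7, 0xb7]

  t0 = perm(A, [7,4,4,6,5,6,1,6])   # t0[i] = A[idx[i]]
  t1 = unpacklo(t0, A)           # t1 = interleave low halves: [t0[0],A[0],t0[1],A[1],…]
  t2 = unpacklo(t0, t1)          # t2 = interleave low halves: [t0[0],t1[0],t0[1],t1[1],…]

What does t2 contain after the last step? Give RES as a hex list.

t0 = [0xb7, 0x0c, 0x0c, 0xb7, 0x07, 0xb7, 0xd9, 0xb7]
t1 = [0xb7, 0x48, 0x0c, 0xd9, 0x0c, 0xaa, 0xb7, 0x29]
t2 = [0xb7, 0xb7, 0x0c, 0x48, 0x0c, 0x0c, 0xb7, 0xd9]

RES = [0xb7, 0xb7, 0x0c, 0x48, 0x0c, 0x0c, 0xb7, 0xd9]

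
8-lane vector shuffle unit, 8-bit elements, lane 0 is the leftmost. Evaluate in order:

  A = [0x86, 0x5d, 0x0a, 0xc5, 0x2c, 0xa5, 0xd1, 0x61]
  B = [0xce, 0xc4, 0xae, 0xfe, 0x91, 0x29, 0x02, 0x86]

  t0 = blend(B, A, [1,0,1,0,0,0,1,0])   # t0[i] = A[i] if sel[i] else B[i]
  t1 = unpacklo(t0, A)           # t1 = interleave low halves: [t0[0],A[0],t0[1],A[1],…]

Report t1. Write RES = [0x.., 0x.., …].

t0 = [0x86, 0xc4, 0x0a, 0xfe, 0x91, 0x29, 0xd1, 0x86]
t1 = [0x86, 0x86, 0xc4, 0x5d, 0x0a, 0x0a, 0xfe, 0xc5]

RES = [0x86, 0x86, 0xc4, 0x5d, 0x0a, 0x0a, 0xfe, 0xc5]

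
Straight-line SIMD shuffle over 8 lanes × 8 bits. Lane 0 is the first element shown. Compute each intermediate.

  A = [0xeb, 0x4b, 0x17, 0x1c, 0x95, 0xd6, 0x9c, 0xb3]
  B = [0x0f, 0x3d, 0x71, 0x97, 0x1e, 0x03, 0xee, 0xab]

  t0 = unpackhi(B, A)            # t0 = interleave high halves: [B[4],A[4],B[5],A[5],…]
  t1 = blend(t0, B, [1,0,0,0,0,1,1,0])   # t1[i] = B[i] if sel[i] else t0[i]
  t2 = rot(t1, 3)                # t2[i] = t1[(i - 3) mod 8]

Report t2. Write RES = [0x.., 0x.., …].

t0 = [0x1e, 0x95, 0x03, 0xd6, 0xee, 0x9c, 0xab, 0xb3]
t1 = [0x0f, 0x95, 0x03, 0xd6, 0xee, 0x03, 0xee, 0xb3]
t2 = [0x03, 0xee, 0xb3, 0x0f, 0x95, 0x03, 0xd6, 0xee]

RES = [ 0x03  0xee  0xb3  0x0f  0x95  0x03  0xd6  0xee ]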